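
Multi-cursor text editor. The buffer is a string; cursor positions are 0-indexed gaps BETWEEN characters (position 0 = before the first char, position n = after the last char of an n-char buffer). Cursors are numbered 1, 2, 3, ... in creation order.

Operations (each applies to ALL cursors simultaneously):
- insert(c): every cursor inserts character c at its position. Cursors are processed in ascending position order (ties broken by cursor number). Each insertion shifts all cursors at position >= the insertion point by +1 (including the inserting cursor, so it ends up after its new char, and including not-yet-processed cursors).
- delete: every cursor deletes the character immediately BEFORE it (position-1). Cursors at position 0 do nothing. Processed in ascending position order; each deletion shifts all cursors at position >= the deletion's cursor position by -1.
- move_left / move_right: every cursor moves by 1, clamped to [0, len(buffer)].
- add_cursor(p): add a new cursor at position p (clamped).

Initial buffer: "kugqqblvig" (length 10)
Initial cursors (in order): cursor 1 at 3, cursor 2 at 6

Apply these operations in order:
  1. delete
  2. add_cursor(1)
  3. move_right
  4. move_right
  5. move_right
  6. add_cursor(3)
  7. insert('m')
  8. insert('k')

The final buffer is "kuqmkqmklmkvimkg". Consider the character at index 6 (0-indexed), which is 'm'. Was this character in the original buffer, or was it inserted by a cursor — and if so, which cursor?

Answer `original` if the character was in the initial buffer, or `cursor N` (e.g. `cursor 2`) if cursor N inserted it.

After op 1 (delete): buffer="kuqqlvig" (len 8), cursors c1@2 c2@4, authorship ........
After op 2 (add_cursor(1)): buffer="kuqqlvig" (len 8), cursors c3@1 c1@2 c2@4, authorship ........
After op 3 (move_right): buffer="kuqqlvig" (len 8), cursors c3@2 c1@3 c2@5, authorship ........
After op 4 (move_right): buffer="kuqqlvig" (len 8), cursors c3@3 c1@4 c2@6, authorship ........
After op 5 (move_right): buffer="kuqqlvig" (len 8), cursors c3@4 c1@5 c2@7, authorship ........
After op 6 (add_cursor(3)): buffer="kuqqlvig" (len 8), cursors c4@3 c3@4 c1@5 c2@7, authorship ........
After op 7 (insert('m')): buffer="kuqmqmlmvimg" (len 12), cursors c4@4 c3@6 c1@8 c2@11, authorship ...4.3.1..2.
After op 8 (insert('k')): buffer="kuqmkqmklmkvimkg" (len 16), cursors c4@5 c3@8 c1@11 c2@15, authorship ...44.33.11..22.
Authorship (.=original, N=cursor N): . . . 4 4 . 3 3 . 1 1 . . 2 2 .
Index 6: author = 3

Answer: cursor 3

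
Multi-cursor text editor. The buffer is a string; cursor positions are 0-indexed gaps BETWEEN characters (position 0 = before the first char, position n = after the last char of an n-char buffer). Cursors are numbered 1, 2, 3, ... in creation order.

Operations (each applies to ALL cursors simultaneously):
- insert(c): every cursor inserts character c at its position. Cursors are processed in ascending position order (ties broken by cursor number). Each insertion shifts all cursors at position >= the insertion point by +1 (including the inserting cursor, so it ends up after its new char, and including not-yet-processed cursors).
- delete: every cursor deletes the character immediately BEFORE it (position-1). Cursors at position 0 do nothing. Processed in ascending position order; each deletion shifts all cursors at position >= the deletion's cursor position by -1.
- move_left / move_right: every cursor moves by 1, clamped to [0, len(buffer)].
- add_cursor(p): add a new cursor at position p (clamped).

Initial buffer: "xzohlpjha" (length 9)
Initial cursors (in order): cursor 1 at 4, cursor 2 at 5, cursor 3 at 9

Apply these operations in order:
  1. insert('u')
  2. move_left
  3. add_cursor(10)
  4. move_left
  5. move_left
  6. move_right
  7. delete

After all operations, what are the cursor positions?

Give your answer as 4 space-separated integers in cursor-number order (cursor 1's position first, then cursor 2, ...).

After op 1 (insert('u')): buffer="xzohulupjhau" (len 12), cursors c1@5 c2@7 c3@12, authorship ....1.2....3
After op 2 (move_left): buffer="xzohulupjhau" (len 12), cursors c1@4 c2@6 c3@11, authorship ....1.2....3
After op 3 (add_cursor(10)): buffer="xzohulupjhau" (len 12), cursors c1@4 c2@6 c4@10 c3@11, authorship ....1.2....3
After op 4 (move_left): buffer="xzohulupjhau" (len 12), cursors c1@3 c2@5 c4@9 c3@10, authorship ....1.2....3
After op 5 (move_left): buffer="xzohulupjhau" (len 12), cursors c1@2 c2@4 c4@8 c3@9, authorship ....1.2....3
After op 6 (move_right): buffer="xzohulupjhau" (len 12), cursors c1@3 c2@5 c4@9 c3@10, authorship ....1.2....3
After op 7 (delete): buffer="xzhlupau" (len 8), cursors c1@2 c2@3 c3@6 c4@6, authorship ....2..3

Answer: 2 3 6 6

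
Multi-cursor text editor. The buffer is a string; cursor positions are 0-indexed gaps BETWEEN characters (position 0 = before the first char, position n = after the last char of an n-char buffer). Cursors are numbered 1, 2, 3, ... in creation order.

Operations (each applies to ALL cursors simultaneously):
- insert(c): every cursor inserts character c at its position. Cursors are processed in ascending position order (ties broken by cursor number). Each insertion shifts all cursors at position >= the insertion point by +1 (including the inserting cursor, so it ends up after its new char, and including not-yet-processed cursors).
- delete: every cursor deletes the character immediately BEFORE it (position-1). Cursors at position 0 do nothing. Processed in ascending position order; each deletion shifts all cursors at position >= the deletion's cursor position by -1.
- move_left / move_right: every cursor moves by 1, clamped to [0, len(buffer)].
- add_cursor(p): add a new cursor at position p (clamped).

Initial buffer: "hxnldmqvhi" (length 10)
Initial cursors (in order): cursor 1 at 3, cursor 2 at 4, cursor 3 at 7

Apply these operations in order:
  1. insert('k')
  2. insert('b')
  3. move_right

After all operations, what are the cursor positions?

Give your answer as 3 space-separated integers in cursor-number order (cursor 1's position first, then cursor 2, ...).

After op 1 (insert('k')): buffer="hxnklkdmqkvhi" (len 13), cursors c1@4 c2@6 c3@10, authorship ...1.2...3...
After op 2 (insert('b')): buffer="hxnkblkbdmqkbvhi" (len 16), cursors c1@5 c2@8 c3@13, authorship ...11.22...33...
After op 3 (move_right): buffer="hxnkblkbdmqkbvhi" (len 16), cursors c1@6 c2@9 c3@14, authorship ...11.22...33...

Answer: 6 9 14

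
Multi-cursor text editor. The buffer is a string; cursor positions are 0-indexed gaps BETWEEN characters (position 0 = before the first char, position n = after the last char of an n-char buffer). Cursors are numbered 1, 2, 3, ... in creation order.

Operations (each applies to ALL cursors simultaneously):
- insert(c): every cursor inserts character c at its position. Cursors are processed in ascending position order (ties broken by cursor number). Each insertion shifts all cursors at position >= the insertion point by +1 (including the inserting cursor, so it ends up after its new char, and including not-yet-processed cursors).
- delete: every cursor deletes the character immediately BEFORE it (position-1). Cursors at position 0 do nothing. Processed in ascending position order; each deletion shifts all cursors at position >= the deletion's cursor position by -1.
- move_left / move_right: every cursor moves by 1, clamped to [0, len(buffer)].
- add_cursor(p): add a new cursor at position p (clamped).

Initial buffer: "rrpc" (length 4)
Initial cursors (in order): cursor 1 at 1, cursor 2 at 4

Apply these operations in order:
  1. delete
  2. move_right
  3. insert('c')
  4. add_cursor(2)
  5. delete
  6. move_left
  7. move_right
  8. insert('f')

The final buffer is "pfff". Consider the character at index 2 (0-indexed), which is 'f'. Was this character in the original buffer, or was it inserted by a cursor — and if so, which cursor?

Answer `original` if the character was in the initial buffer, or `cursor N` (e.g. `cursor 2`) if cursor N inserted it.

Answer: cursor 2

Derivation:
After op 1 (delete): buffer="rp" (len 2), cursors c1@0 c2@2, authorship ..
After op 2 (move_right): buffer="rp" (len 2), cursors c1@1 c2@2, authorship ..
After op 3 (insert('c')): buffer="rcpc" (len 4), cursors c1@2 c2@4, authorship .1.2
After op 4 (add_cursor(2)): buffer="rcpc" (len 4), cursors c1@2 c3@2 c2@4, authorship .1.2
After op 5 (delete): buffer="p" (len 1), cursors c1@0 c3@0 c2@1, authorship .
After op 6 (move_left): buffer="p" (len 1), cursors c1@0 c2@0 c3@0, authorship .
After op 7 (move_right): buffer="p" (len 1), cursors c1@1 c2@1 c3@1, authorship .
After op 8 (insert('f')): buffer="pfff" (len 4), cursors c1@4 c2@4 c3@4, authorship .123
Authorship (.=original, N=cursor N): . 1 2 3
Index 2: author = 2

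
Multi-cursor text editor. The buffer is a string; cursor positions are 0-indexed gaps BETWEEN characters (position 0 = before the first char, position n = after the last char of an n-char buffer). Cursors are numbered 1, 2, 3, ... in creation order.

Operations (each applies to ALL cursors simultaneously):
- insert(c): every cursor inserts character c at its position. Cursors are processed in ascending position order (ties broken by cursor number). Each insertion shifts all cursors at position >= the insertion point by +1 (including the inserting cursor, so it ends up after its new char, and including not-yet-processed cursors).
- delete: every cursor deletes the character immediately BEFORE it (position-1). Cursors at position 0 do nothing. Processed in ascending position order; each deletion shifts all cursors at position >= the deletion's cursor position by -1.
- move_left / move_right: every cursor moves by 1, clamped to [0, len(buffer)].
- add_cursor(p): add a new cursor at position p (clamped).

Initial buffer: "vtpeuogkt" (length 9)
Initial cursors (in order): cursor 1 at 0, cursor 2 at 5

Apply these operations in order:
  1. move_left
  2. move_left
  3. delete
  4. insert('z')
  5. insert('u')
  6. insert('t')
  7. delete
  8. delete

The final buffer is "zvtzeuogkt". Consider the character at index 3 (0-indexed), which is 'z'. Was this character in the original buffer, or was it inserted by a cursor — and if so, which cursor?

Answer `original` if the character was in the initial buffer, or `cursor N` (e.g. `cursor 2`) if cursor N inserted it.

Answer: cursor 2

Derivation:
After op 1 (move_left): buffer="vtpeuogkt" (len 9), cursors c1@0 c2@4, authorship .........
After op 2 (move_left): buffer="vtpeuogkt" (len 9), cursors c1@0 c2@3, authorship .........
After op 3 (delete): buffer="vteuogkt" (len 8), cursors c1@0 c2@2, authorship ........
After op 4 (insert('z')): buffer="zvtzeuogkt" (len 10), cursors c1@1 c2@4, authorship 1..2......
After op 5 (insert('u')): buffer="zuvtzueuogkt" (len 12), cursors c1@2 c2@6, authorship 11..22......
After op 6 (insert('t')): buffer="zutvtzuteuogkt" (len 14), cursors c1@3 c2@8, authorship 111..222......
After op 7 (delete): buffer="zuvtzueuogkt" (len 12), cursors c1@2 c2@6, authorship 11..22......
After op 8 (delete): buffer="zvtzeuogkt" (len 10), cursors c1@1 c2@4, authorship 1..2......
Authorship (.=original, N=cursor N): 1 . . 2 . . . . . .
Index 3: author = 2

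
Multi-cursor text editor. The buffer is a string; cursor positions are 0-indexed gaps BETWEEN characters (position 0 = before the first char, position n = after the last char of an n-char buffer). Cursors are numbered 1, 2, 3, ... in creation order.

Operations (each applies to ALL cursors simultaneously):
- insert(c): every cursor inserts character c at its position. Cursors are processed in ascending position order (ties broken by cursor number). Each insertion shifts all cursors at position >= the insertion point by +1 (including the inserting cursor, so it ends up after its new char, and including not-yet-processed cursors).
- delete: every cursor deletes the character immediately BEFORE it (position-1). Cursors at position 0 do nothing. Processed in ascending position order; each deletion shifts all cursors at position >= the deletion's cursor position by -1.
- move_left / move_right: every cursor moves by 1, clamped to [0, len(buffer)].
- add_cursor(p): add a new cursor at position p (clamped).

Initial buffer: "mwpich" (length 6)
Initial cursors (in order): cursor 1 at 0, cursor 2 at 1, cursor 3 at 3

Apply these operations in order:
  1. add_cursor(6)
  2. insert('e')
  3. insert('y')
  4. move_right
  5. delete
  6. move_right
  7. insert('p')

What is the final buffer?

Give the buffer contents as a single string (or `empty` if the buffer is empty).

Answer: eyepyppeycphep

Derivation:
After op 1 (add_cursor(6)): buffer="mwpich" (len 6), cursors c1@0 c2@1 c3@3 c4@6, authorship ......
After op 2 (insert('e')): buffer="emewpeiche" (len 10), cursors c1@1 c2@3 c3@6 c4@10, authorship 1.2..3...4
After op 3 (insert('y')): buffer="eymeywpeyichey" (len 14), cursors c1@2 c2@5 c3@9 c4@14, authorship 11.22..33...44
After op 4 (move_right): buffer="eymeywpeyichey" (len 14), cursors c1@3 c2@6 c3@10 c4@14, authorship 11.22..33...44
After op 5 (delete): buffer="eyeypeyche" (len 10), cursors c1@2 c2@4 c3@7 c4@10, authorship 1122.33..4
After op 6 (move_right): buffer="eyeypeyche" (len 10), cursors c1@3 c2@5 c3@8 c4@10, authorship 1122.33..4
After op 7 (insert('p')): buffer="eyepyppeycphep" (len 14), cursors c1@4 c2@7 c3@11 c4@14, authorship 11212.233.3.44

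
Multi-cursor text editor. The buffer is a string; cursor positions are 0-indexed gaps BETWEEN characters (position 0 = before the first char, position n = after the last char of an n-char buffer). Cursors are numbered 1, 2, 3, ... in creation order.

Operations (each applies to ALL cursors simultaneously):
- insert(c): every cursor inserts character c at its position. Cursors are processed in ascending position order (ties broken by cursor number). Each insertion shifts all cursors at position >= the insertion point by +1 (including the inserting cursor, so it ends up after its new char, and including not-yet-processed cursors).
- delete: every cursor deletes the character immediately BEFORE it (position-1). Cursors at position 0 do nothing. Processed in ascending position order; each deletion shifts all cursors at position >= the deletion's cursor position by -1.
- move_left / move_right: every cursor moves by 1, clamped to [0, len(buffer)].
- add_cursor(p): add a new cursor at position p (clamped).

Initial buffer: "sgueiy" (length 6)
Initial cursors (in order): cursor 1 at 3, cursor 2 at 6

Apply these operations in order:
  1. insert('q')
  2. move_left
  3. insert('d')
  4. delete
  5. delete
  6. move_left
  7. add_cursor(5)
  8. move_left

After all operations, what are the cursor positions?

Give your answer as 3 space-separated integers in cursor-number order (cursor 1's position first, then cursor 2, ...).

After op 1 (insert('q')): buffer="sguqeiyq" (len 8), cursors c1@4 c2@8, authorship ...1...2
After op 2 (move_left): buffer="sguqeiyq" (len 8), cursors c1@3 c2@7, authorship ...1...2
After op 3 (insert('d')): buffer="sgudqeiydq" (len 10), cursors c1@4 c2@9, authorship ...11...22
After op 4 (delete): buffer="sguqeiyq" (len 8), cursors c1@3 c2@7, authorship ...1...2
After op 5 (delete): buffer="sgqeiq" (len 6), cursors c1@2 c2@5, authorship ..1..2
After op 6 (move_left): buffer="sgqeiq" (len 6), cursors c1@1 c2@4, authorship ..1..2
After op 7 (add_cursor(5)): buffer="sgqeiq" (len 6), cursors c1@1 c2@4 c3@5, authorship ..1..2
After op 8 (move_left): buffer="sgqeiq" (len 6), cursors c1@0 c2@3 c3@4, authorship ..1..2

Answer: 0 3 4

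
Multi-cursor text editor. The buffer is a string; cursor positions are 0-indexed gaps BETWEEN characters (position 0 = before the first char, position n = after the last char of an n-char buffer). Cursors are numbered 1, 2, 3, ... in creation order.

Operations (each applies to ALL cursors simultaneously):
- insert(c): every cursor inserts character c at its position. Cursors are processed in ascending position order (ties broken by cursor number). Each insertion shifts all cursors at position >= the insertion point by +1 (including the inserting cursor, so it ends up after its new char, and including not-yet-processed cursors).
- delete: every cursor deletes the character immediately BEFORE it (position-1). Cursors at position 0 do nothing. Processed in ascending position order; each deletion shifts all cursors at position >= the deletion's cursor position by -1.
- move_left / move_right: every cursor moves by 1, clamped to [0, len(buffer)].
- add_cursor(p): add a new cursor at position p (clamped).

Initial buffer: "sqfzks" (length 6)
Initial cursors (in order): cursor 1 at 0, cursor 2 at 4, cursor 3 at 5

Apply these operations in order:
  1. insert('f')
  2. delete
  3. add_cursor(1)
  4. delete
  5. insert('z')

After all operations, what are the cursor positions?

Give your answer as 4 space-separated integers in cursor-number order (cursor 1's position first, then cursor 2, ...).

Answer: 2 6 6 2

Derivation:
After op 1 (insert('f')): buffer="fsqfzfkfs" (len 9), cursors c1@1 c2@6 c3@8, authorship 1....2.3.
After op 2 (delete): buffer="sqfzks" (len 6), cursors c1@0 c2@4 c3@5, authorship ......
After op 3 (add_cursor(1)): buffer="sqfzks" (len 6), cursors c1@0 c4@1 c2@4 c3@5, authorship ......
After op 4 (delete): buffer="qfs" (len 3), cursors c1@0 c4@0 c2@2 c3@2, authorship ...
After op 5 (insert('z')): buffer="zzqfzzs" (len 7), cursors c1@2 c4@2 c2@6 c3@6, authorship 14..23.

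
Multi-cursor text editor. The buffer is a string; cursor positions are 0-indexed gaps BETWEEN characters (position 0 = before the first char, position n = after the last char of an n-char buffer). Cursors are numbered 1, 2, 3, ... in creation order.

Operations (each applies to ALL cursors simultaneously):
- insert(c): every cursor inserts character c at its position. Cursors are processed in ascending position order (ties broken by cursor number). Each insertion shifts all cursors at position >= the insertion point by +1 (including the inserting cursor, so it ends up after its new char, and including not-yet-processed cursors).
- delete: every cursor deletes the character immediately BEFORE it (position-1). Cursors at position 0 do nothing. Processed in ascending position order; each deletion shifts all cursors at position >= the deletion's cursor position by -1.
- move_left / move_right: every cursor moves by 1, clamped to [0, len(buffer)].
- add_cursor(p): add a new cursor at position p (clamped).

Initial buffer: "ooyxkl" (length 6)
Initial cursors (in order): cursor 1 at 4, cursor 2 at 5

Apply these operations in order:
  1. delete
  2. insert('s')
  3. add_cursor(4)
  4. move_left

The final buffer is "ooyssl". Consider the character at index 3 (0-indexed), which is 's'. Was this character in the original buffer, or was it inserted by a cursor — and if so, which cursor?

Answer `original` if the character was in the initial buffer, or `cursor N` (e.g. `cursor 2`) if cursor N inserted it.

Answer: cursor 1

Derivation:
After op 1 (delete): buffer="ooyl" (len 4), cursors c1@3 c2@3, authorship ....
After op 2 (insert('s')): buffer="ooyssl" (len 6), cursors c1@5 c2@5, authorship ...12.
After op 3 (add_cursor(4)): buffer="ooyssl" (len 6), cursors c3@4 c1@5 c2@5, authorship ...12.
After op 4 (move_left): buffer="ooyssl" (len 6), cursors c3@3 c1@4 c2@4, authorship ...12.
Authorship (.=original, N=cursor N): . . . 1 2 .
Index 3: author = 1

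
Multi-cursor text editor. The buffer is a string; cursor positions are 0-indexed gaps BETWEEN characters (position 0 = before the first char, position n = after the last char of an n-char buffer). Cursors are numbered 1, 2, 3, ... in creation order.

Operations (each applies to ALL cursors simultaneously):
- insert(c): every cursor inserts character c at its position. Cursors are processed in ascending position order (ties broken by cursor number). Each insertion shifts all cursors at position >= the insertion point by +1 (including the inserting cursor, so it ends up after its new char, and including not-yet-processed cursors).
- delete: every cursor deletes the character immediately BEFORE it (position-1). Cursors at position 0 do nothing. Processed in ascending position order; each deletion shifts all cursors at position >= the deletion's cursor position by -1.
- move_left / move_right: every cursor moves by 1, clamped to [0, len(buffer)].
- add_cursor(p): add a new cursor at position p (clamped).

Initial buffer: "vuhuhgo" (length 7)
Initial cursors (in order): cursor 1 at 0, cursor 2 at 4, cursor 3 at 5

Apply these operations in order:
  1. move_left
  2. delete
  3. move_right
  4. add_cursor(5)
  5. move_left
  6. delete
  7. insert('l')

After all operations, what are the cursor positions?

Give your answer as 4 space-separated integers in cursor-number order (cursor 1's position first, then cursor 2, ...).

After op 1 (move_left): buffer="vuhuhgo" (len 7), cursors c1@0 c2@3 c3@4, authorship .......
After op 2 (delete): buffer="vuhgo" (len 5), cursors c1@0 c2@2 c3@2, authorship .....
After op 3 (move_right): buffer="vuhgo" (len 5), cursors c1@1 c2@3 c3@3, authorship .....
After op 4 (add_cursor(5)): buffer="vuhgo" (len 5), cursors c1@1 c2@3 c3@3 c4@5, authorship .....
After op 5 (move_left): buffer="vuhgo" (len 5), cursors c1@0 c2@2 c3@2 c4@4, authorship .....
After op 6 (delete): buffer="ho" (len 2), cursors c1@0 c2@0 c3@0 c4@1, authorship ..
After op 7 (insert('l')): buffer="lllhlo" (len 6), cursors c1@3 c2@3 c3@3 c4@5, authorship 123.4.

Answer: 3 3 3 5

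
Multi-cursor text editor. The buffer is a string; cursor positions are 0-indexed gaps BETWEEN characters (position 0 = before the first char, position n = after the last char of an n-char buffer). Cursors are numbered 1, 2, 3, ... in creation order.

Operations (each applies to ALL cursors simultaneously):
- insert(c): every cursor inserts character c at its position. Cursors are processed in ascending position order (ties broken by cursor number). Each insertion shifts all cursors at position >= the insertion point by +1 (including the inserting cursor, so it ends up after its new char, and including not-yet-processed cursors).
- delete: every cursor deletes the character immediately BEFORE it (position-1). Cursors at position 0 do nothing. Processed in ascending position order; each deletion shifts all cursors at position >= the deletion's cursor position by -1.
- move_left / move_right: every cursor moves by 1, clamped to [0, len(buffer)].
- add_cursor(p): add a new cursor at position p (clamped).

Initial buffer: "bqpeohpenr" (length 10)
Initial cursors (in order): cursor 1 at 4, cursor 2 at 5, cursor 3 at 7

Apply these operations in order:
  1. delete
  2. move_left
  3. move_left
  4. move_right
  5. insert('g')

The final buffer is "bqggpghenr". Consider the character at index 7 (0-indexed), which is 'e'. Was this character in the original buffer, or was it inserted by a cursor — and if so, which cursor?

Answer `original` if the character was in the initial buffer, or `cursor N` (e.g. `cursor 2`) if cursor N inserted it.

After op 1 (delete): buffer="bqphenr" (len 7), cursors c1@3 c2@3 c3@4, authorship .......
After op 2 (move_left): buffer="bqphenr" (len 7), cursors c1@2 c2@2 c3@3, authorship .......
After op 3 (move_left): buffer="bqphenr" (len 7), cursors c1@1 c2@1 c3@2, authorship .......
After op 4 (move_right): buffer="bqphenr" (len 7), cursors c1@2 c2@2 c3@3, authorship .......
After op 5 (insert('g')): buffer="bqggpghenr" (len 10), cursors c1@4 c2@4 c3@6, authorship ..12.3....
Authorship (.=original, N=cursor N): . . 1 2 . 3 . . . .
Index 7: author = original

Answer: original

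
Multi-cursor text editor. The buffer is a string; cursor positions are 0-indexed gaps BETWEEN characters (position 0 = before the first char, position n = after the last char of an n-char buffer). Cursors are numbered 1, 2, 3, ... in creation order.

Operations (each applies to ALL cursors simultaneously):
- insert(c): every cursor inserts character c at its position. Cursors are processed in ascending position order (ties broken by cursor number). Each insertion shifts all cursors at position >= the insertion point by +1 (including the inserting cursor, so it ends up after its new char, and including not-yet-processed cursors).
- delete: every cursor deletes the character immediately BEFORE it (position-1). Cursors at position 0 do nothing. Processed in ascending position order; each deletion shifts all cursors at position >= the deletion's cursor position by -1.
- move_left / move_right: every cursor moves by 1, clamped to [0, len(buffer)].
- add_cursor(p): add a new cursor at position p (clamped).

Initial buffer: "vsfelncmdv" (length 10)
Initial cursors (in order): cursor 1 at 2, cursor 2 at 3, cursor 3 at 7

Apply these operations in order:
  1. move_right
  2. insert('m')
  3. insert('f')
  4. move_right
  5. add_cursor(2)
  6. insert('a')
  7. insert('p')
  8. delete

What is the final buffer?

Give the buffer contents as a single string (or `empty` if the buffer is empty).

After op 1 (move_right): buffer="vsfelncmdv" (len 10), cursors c1@3 c2@4 c3@8, authorship ..........
After op 2 (insert('m')): buffer="vsfmemlncmmdv" (len 13), cursors c1@4 c2@6 c3@11, authorship ...1.2....3..
After op 3 (insert('f')): buffer="vsfmfemflncmmfdv" (len 16), cursors c1@5 c2@8 c3@14, authorship ...11.22....33..
After op 4 (move_right): buffer="vsfmfemflncmmfdv" (len 16), cursors c1@6 c2@9 c3@15, authorship ...11.22....33..
After op 5 (add_cursor(2)): buffer="vsfmfemflncmmfdv" (len 16), cursors c4@2 c1@6 c2@9 c3@15, authorship ...11.22....33..
After op 6 (insert('a')): buffer="vsafmfeamflancmmfdav" (len 20), cursors c4@3 c1@8 c2@12 c3@19, authorship ..4.11.122.2...33.3.
After op 7 (insert('p')): buffer="vsapfmfeapmflapncmmfdapv" (len 24), cursors c4@4 c1@10 c2@15 c3@23, authorship ..44.11.1122.22...33.33.
After op 8 (delete): buffer="vsafmfeamflancmmfdav" (len 20), cursors c4@3 c1@8 c2@12 c3@19, authorship ..4.11.122.2...33.3.

Answer: vsafmfeamflancmmfdav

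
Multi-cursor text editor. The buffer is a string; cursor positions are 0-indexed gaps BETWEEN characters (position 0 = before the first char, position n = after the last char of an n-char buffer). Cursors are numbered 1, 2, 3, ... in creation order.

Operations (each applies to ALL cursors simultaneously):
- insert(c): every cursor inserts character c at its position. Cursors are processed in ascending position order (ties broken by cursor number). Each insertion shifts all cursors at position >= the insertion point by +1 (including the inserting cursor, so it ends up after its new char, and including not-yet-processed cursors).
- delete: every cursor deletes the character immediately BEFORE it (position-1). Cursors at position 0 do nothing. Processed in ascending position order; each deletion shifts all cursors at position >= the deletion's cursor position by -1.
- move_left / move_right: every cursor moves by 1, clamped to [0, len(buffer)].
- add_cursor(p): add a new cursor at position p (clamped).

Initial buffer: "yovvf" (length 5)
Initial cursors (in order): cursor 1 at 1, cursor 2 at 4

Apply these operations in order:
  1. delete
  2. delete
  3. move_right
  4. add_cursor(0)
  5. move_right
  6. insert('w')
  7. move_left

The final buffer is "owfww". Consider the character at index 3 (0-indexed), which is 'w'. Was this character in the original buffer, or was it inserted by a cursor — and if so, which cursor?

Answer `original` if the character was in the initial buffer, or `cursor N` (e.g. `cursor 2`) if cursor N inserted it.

After op 1 (delete): buffer="ovf" (len 3), cursors c1@0 c2@2, authorship ...
After op 2 (delete): buffer="of" (len 2), cursors c1@0 c2@1, authorship ..
After op 3 (move_right): buffer="of" (len 2), cursors c1@1 c2@2, authorship ..
After op 4 (add_cursor(0)): buffer="of" (len 2), cursors c3@0 c1@1 c2@2, authorship ..
After op 5 (move_right): buffer="of" (len 2), cursors c3@1 c1@2 c2@2, authorship ..
After op 6 (insert('w')): buffer="owfww" (len 5), cursors c3@2 c1@5 c2@5, authorship .3.12
After op 7 (move_left): buffer="owfww" (len 5), cursors c3@1 c1@4 c2@4, authorship .3.12
Authorship (.=original, N=cursor N): . 3 . 1 2
Index 3: author = 1

Answer: cursor 1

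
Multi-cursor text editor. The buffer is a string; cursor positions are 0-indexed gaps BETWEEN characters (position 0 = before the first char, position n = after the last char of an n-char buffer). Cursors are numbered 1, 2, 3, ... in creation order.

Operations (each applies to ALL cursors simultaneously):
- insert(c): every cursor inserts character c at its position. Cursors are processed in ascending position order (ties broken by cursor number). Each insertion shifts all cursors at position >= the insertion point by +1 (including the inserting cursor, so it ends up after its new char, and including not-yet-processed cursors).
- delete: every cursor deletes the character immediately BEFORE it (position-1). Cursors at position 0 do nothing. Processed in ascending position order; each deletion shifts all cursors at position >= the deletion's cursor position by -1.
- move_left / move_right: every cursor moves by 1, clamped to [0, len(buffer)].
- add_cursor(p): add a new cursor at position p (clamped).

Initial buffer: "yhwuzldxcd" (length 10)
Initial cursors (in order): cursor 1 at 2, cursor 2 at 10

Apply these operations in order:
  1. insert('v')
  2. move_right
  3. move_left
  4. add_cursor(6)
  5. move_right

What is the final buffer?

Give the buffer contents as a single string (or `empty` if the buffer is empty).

Answer: yhvwuzldxcdv

Derivation:
After op 1 (insert('v')): buffer="yhvwuzldxcdv" (len 12), cursors c1@3 c2@12, authorship ..1........2
After op 2 (move_right): buffer="yhvwuzldxcdv" (len 12), cursors c1@4 c2@12, authorship ..1........2
After op 3 (move_left): buffer="yhvwuzldxcdv" (len 12), cursors c1@3 c2@11, authorship ..1........2
After op 4 (add_cursor(6)): buffer="yhvwuzldxcdv" (len 12), cursors c1@3 c3@6 c2@11, authorship ..1........2
After op 5 (move_right): buffer="yhvwuzldxcdv" (len 12), cursors c1@4 c3@7 c2@12, authorship ..1........2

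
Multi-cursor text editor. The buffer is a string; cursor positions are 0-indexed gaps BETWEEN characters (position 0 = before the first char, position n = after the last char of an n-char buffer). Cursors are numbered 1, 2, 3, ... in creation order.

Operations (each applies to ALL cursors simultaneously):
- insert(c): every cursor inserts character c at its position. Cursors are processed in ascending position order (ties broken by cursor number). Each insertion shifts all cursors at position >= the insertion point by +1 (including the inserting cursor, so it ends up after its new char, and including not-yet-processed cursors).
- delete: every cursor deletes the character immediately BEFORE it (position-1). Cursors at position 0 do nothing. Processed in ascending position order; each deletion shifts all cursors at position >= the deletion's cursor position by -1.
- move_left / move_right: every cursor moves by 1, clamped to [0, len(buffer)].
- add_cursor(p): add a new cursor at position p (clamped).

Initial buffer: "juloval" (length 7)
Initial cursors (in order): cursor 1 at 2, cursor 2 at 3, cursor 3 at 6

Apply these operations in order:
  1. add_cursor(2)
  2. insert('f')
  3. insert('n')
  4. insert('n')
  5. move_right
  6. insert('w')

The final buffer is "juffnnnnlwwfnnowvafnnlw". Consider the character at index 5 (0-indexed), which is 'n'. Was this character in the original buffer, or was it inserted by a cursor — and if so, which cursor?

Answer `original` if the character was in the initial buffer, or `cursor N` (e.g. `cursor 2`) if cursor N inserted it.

After op 1 (add_cursor(2)): buffer="juloval" (len 7), cursors c1@2 c4@2 c2@3 c3@6, authorship .......
After op 2 (insert('f')): buffer="jufflfovafl" (len 11), cursors c1@4 c4@4 c2@6 c3@10, authorship ..14.2...3.
After op 3 (insert('n')): buffer="juffnnlfnovafnl" (len 15), cursors c1@6 c4@6 c2@9 c3@14, authorship ..1414.22...33.
After op 4 (insert('n')): buffer="juffnnnnlfnnovafnnl" (len 19), cursors c1@8 c4@8 c2@12 c3@18, authorship ..141414.222...333.
After op 5 (move_right): buffer="juffnnnnlfnnovafnnl" (len 19), cursors c1@9 c4@9 c2@13 c3@19, authorship ..141414.222...333.
After op 6 (insert('w')): buffer="juffnnnnlwwfnnowvafnnlw" (len 23), cursors c1@11 c4@11 c2@16 c3@23, authorship ..141414.14222.2..333.3
Authorship (.=original, N=cursor N): . . 1 4 1 4 1 4 . 1 4 2 2 2 . 2 . . 3 3 3 . 3
Index 5: author = 4

Answer: cursor 4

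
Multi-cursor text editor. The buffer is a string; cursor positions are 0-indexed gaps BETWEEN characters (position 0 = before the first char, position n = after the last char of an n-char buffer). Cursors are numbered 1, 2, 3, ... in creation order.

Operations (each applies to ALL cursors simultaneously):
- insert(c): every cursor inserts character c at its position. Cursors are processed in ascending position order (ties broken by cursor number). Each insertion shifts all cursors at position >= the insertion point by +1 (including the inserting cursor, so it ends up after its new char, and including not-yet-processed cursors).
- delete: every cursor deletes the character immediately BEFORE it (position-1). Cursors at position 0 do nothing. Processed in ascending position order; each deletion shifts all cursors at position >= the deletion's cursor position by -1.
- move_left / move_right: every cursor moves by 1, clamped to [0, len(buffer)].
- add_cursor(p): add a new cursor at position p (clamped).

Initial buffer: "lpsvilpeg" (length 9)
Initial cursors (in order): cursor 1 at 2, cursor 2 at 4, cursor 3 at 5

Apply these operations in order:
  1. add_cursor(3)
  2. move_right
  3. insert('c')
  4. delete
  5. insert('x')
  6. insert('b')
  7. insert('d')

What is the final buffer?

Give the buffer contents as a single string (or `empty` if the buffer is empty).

After op 1 (add_cursor(3)): buffer="lpsvilpeg" (len 9), cursors c1@2 c4@3 c2@4 c3@5, authorship .........
After op 2 (move_right): buffer="lpsvilpeg" (len 9), cursors c1@3 c4@4 c2@5 c3@6, authorship .........
After op 3 (insert('c')): buffer="lpscvciclcpeg" (len 13), cursors c1@4 c4@6 c2@8 c3@10, authorship ...1.4.2.3...
After op 4 (delete): buffer="lpsvilpeg" (len 9), cursors c1@3 c4@4 c2@5 c3@6, authorship .........
After op 5 (insert('x')): buffer="lpsxvxixlxpeg" (len 13), cursors c1@4 c4@6 c2@8 c3@10, authorship ...1.4.2.3...
After op 6 (insert('b')): buffer="lpsxbvxbixblxbpeg" (len 17), cursors c1@5 c4@8 c2@11 c3@14, authorship ...11.44.22.33...
After op 7 (insert('d')): buffer="lpsxbdvxbdixbdlxbdpeg" (len 21), cursors c1@6 c4@10 c2@14 c3@18, authorship ...111.444.222.333...

Answer: lpsxbdvxbdixbdlxbdpeg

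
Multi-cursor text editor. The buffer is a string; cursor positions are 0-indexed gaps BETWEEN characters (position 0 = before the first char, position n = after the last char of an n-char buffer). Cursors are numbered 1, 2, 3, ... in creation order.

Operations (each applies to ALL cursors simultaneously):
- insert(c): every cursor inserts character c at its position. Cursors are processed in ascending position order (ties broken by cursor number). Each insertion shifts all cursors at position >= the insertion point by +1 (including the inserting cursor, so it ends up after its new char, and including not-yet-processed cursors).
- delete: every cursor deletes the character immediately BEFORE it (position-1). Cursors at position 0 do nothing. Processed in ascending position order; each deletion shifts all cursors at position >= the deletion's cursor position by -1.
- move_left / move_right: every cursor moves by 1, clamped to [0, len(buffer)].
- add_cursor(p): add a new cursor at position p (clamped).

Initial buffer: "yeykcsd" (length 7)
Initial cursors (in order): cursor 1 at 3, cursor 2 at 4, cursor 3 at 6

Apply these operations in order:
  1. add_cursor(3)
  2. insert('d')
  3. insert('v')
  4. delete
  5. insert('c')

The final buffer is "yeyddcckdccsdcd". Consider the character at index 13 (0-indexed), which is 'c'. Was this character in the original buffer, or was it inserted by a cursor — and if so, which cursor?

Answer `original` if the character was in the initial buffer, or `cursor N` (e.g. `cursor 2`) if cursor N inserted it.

After op 1 (add_cursor(3)): buffer="yeykcsd" (len 7), cursors c1@3 c4@3 c2@4 c3@6, authorship .......
After op 2 (insert('d')): buffer="yeyddkdcsdd" (len 11), cursors c1@5 c4@5 c2@7 c3@10, authorship ...14.2..3.
After op 3 (insert('v')): buffer="yeyddvvkdvcsdvd" (len 15), cursors c1@7 c4@7 c2@10 c3@14, authorship ...1414.22..33.
After op 4 (delete): buffer="yeyddkdcsdd" (len 11), cursors c1@5 c4@5 c2@7 c3@10, authorship ...14.2..3.
After op 5 (insert('c')): buffer="yeyddcckdccsdcd" (len 15), cursors c1@7 c4@7 c2@10 c3@14, authorship ...1414.22..33.
Authorship (.=original, N=cursor N): . . . 1 4 1 4 . 2 2 . . 3 3 .
Index 13: author = 3

Answer: cursor 3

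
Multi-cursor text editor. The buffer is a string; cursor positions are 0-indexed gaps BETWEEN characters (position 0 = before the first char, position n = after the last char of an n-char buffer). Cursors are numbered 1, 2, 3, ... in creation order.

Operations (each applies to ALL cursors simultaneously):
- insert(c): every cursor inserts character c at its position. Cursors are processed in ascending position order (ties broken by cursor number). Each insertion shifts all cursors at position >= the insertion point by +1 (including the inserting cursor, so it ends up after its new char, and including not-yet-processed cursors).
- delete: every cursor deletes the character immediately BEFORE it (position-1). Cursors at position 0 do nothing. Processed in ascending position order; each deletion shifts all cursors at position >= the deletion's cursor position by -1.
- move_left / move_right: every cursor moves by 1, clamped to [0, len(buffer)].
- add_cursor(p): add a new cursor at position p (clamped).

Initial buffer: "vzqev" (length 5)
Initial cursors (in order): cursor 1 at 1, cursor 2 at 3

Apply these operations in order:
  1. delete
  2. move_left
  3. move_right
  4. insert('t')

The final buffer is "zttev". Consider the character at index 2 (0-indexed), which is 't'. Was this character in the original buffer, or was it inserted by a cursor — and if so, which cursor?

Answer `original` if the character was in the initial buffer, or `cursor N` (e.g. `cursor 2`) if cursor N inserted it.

Answer: cursor 2

Derivation:
After op 1 (delete): buffer="zev" (len 3), cursors c1@0 c2@1, authorship ...
After op 2 (move_left): buffer="zev" (len 3), cursors c1@0 c2@0, authorship ...
After op 3 (move_right): buffer="zev" (len 3), cursors c1@1 c2@1, authorship ...
After op 4 (insert('t')): buffer="zttev" (len 5), cursors c1@3 c2@3, authorship .12..
Authorship (.=original, N=cursor N): . 1 2 . .
Index 2: author = 2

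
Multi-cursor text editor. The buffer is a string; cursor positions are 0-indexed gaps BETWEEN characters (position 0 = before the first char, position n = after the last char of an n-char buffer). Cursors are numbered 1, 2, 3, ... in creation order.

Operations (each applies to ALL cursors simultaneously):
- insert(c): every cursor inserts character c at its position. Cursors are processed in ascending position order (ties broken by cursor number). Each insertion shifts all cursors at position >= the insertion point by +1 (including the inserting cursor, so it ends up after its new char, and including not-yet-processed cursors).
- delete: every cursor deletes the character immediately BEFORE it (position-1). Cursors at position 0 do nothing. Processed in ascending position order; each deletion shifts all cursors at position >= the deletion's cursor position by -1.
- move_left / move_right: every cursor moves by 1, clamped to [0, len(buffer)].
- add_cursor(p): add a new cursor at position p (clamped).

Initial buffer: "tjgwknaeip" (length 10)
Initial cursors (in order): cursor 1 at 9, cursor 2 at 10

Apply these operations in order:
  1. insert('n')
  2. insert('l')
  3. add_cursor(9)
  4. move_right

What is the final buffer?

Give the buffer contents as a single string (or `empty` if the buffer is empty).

Answer: tjgwknaeinlpnl

Derivation:
After op 1 (insert('n')): buffer="tjgwknaeinpn" (len 12), cursors c1@10 c2@12, authorship .........1.2
After op 2 (insert('l')): buffer="tjgwknaeinlpnl" (len 14), cursors c1@11 c2@14, authorship .........11.22
After op 3 (add_cursor(9)): buffer="tjgwknaeinlpnl" (len 14), cursors c3@9 c1@11 c2@14, authorship .........11.22
After op 4 (move_right): buffer="tjgwknaeinlpnl" (len 14), cursors c3@10 c1@12 c2@14, authorship .........11.22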